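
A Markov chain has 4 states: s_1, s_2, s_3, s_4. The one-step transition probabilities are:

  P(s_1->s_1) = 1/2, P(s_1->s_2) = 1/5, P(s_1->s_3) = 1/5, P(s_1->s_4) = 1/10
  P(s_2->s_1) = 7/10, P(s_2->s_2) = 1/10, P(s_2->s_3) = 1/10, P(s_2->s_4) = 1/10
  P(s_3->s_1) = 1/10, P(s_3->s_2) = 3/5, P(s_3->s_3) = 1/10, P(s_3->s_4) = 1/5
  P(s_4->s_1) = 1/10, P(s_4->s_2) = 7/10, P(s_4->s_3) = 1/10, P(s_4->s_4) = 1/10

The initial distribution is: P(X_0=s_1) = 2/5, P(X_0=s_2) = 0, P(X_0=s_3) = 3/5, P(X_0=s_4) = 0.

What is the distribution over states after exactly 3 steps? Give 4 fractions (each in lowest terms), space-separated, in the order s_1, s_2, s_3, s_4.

Propagating the distribution step by step (d_{t+1} = d_t * P):
d_0 = (s_1=2/5, s_2=0, s_3=3/5, s_4=0)
  d_1[s_1] = 2/5*1/2 + 0*7/10 + 3/5*1/10 + 0*1/10 = 13/50
  d_1[s_2] = 2/5*1/5 + 0*1/10 + 3/5*3/5 + 0*7/10 = 11/25
  d_1[s_3] = 2/5*1/5 + 0*1/10 + 3/5*1/10 + 0*1/10 = 7/50
  d_1[s_4] = 2/5*1/10 + 0*1/10 + 3/5*1/5 + 0*1/10 = 4/25
d_1 = (s_1=13/50, s_2=11/25, s_3=7/50, s_4=4/25)
  d_2[s_1] = 13/50*1/2 + 11/25*7/10 + 7/50*1/10 + 4/25*1/10 = 117/250
  d_2[s_2] = 13/50*1/5 + 11/25*1/10 + 7/50*3/5 + 4/25*7/10 = 73/250
  d_2[s_3] = 13/50*1/5 + 11/25*1/10 + 7/50*1/10 + 4/25*1/10 = 63/500
  d_2[s_4] = 13/50*1/10 + 11/25*1/10 + 7/50*1/5 + 4/25*1/10 = 57/500
d_2 = (s_1=117/250, s_2=73/250, s_3=63/500, s_4=57/500)
  d_3[s_1] = 117/250*1/2 + 73/250*7/10 + 63/500*1/10 + 57/500*1/10 = 289/625
  d_3[s_2] = 117/250*1/5 + 73/250*1/10 + 63/500*3/5 + 57/500*7/10 = 1391/5000
  d_3[s_3] = 117/250*1/5 + 73/250*1/10 + 63/500*1/10 + 57/500*1/10 = 367/2500
  d_3[s_4] = 117/250*1/10 + 73/250*1/10 + 63/500*1/5 + 57/500*1/10 = 563/5000
d_3 = (s_1=289/625, s_2=1391/5000, s_3=367/2500, s_4=563/5000)

Answer: 289/625 1391/5000 367/2500 563/5000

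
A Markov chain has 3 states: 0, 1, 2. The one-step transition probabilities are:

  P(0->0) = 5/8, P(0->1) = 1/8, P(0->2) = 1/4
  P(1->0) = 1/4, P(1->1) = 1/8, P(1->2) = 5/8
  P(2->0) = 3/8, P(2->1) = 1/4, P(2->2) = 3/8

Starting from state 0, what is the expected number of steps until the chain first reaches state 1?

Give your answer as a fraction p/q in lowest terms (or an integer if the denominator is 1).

Answer: 56/9

Derivation:
Let h_i = expected steps to first reach 1 from state i.
Boundary: h_1 = 0.
First-step equations for the other states:
  h_0 = 1 + 5/8*h_0 + 1/8*h_1 + 1/4*h_2
  h_2 = 1 + 3/8*h_0 + 1/4*h_1 + 3/8*h_2

Substituting h_1 = 0 and rearranging gives the linear system (I - Q) h = 1:
  [3/8, -1/4] . (h_0, h_2) = 1
  [-3/8, 5/8] . (h_0, h_2) = 1

Solving yields:
  h_0 = 56/9
  h_2 = 16/3

Starting state is 0, so the expected hitting time is h_0 = 56/9.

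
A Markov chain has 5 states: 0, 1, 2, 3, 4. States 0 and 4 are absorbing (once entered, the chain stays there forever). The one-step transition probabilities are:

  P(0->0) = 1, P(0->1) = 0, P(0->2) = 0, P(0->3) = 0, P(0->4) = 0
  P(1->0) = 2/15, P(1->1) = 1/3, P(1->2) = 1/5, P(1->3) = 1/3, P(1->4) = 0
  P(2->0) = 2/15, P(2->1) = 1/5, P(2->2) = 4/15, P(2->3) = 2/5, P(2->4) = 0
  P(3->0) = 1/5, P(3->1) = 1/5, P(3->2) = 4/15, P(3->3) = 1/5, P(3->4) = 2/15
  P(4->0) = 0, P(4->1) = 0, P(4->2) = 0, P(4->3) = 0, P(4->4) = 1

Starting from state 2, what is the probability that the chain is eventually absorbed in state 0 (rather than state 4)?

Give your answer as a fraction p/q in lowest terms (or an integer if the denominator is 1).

Answer: 181/231

Derivation:
Let a_i = P(absorbed in 0 | start in state i).
Boundary conditions: a_0 = 1, a_4 = 0.
For each transient state i, a_i = sum_j P(i->j) * a_j:
  a_1 = 2/15*a_0 + 1/3*a_1 + 1/5*a_2 + 1/3*a_3 + 0*a_4
  a_2 = 2/15*a_0 + 1/5*a_1 + 4/15*a_2 + 2/5*a_3 + 0*a_4
  a_3 = 1/5*a_0 + 1/5*a_1 + 4/15*a_2 + 1/5*a_3 + 2/15*a_4

Substituting a_0 = 1 and a_4 = 0, rearrange to (I - Q) a = r where r[i] = P(i -> 0):
  [2/3, -1/5, -1/3] . (a_1, a_2, a_3) = 2/15
  [-1/5, 11/15, -2/5] . (a_1, a_2, a_3) = 2/15
  [-1/5, -4/15, 4/5] . (a_1, a_2, a_3) = 1/5

Solving yields:
  a_1 = 547/693
  a_2 = 181/231
  a_3 = 491/693

Starting state is 2, so the absorption probability is a_2 = 181/231.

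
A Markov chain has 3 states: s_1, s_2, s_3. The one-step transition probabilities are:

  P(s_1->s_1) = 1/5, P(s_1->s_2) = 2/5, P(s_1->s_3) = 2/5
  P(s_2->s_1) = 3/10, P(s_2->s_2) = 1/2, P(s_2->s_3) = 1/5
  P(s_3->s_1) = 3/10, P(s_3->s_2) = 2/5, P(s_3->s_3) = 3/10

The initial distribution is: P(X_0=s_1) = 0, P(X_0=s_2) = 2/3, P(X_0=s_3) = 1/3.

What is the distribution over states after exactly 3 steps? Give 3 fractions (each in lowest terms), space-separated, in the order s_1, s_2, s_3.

Propagating the distribution step by step (d_{t+1} = d_t * P):
d_0 = (s_1=0, s_2=2/3, s_3=1/3)
  d_1[s_1] = 0*1/5 + 2/3*3/10 + 1/3*3/10 = 3/10
  d_1[s_2] = 0*2/5 + 2/3*1/2 + 1/3*2/5 = 7/15
  d_1[s_3] = 0*2/5 + 2/3*1/5 + 1/3*3/10 = 7/30
d_1 = (s_1=3/10, s_2=7/15, s_3=7/30)
  d_2[s_1] = 3/10*1/5 + 7/15*3/10 + 7/30*3/10 = 27/100
  d_2[s_2] = 3/10*2/5 + 7/15*1/2 + 7/30*2/5 = 67/150
  d_2[s_3] = 3/10*2/5 + 7/15*1/5 + 7/30*3/10 = 17/60
d_2 = (s_1=27/100, s_2=67/150, s_3=17/60)
  d_3[s_1] = 27/100*1/5 + 67/150*3/10 + 17/60*3/10 = 273/1000
  d_3[s_2] = 27/100*2/5 + 67/150*1/2 + 17/60*2/5 = 667/1500
  d_3[s_3] = 27/100*2/5 + 67/150*1/5 + 17/60*3/10 = 847/3000
d_3 = (s_1=273/1000, s_2=667/1500, s_3=847/3000)

Answer: 273/1000 667/1500 847/3000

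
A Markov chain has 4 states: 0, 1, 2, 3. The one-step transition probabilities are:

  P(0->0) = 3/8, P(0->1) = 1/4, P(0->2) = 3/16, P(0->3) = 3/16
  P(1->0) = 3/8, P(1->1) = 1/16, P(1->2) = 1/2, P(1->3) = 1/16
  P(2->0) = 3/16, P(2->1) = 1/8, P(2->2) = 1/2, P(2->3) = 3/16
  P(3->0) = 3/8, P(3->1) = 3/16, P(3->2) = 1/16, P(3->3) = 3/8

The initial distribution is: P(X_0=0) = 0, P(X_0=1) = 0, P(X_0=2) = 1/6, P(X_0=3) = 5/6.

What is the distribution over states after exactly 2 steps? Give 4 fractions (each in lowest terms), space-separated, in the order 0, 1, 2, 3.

Propagating the distribution step by step (d_{t+1} = d_t * P):
d_0 = (0=0, 1=0, 2=1/6, 3=5/6)
  d_1[0] = 0*3/8 + 0*3/8 + 1/6*3/16 + 5/6*3/8 = 11/32
  d_1[1] = 0*1/4 + 0*1/16 + 1/6*1/8 + 5/6*3/16 = 17/96
  d_1[2] = 0*3/16 + 0*1/2 + 1/6*1/2 + 5/6*1/16 = 13/96
  d_1[3] = 0*3/16 + 0*1/16 + 1/6*3/16 + 5/6*3/8 = 11/32
d_1 = (0=11/32, 1=17/96, 2=13/96, 3=11/32)
  d_2[0] = 11/32*3/8 + 17/96*3/8 + 13/96*3/16 + 11/32*3/8 = 179/512
  d_2[1] = 11/32*1/4 + 17/96*1/16 + 13/96*1/8 + 11/32*3/16 = 137/768
  d_2[2] = 11/32*3/16 + 17/96*1/2 + 13/96*1/2 + 11/32*1/16 = 31/128
  d_2[3] = 11/32*3/16 + 17/96*1/16 + 13/96*3/16 + 11/32*3/8 = 353/1536
d_2 = (0=179/512, 1=137/768, 2=31/128, 3=353/1536)

Answer: 179/512 137/768 31/128 353/1536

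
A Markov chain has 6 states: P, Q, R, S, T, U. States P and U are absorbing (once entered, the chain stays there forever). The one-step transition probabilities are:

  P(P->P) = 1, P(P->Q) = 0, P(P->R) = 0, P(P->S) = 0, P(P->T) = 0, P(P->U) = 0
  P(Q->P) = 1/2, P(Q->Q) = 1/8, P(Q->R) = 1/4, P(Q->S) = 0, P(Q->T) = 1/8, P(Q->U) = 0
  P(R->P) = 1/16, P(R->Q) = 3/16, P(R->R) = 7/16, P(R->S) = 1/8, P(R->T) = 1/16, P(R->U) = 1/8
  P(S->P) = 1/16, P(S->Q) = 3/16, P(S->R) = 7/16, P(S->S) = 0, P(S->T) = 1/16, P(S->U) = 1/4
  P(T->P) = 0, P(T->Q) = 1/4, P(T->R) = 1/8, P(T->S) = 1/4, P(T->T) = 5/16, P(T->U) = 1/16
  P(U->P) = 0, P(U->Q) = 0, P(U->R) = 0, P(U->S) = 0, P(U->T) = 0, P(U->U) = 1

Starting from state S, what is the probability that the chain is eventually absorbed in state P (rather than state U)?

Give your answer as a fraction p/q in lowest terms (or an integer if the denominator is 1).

Answer: 1768/3579

Derivation:
Let a_i = P(absorbed in P | start in state i).
Boundary conditions: a_P = 1, a_U = 0.
For each transient state i, a_i = sum_j P(i->j) * a_j:
  a_Q = 1/2*a_P + 1/8*a_Q + 1/4*a_R + 0*a_S + 1/8*a_T + 0*a_U
  a_R = 1/16*a_P + 3/16*a_Q + 7/16*a_R + 1/8*a_S + 1/16*a_T + 1/8*a_U
  a_S = 1/16*a_P + 3/16*a_Q + 7/16*a_R + 0*a_S + 1/16*a_T + 1/4*a_U
  a_T = 0*a_P + 1/4*a_Q + 1/8*a_R + 1/4*a_S + 5/16*a_T + 1/16*a_U

Substituting a_P = 1 and a_U = 0, rearrange to (I - Q) a = r where r[i] = P(i -> P):
  [7/8, -1/4, 0, -1/8] . (a_Q, a_R, a_S, a_T) = 1/2
  [-3/16, 9/16, -1/8, -1/16] . (a_Q, a_R, a_S, a_T) = 1/16
  [-3/16, -7/16, 1, -1/16] . (a_Q, a_R, a_S, a_T) = 1/16
  [-1/4, -1/8, -1/4, 11/16] . (a_Q, a_R, a_S, a_T) = 0

Solving yields:
  a_Q = 2908/3579
  a_R = 663/1193
  a_S = 1768/3579
  a_T = 2062/3579

Starting state is S, so the absorption probability is a_S = 1768/3579.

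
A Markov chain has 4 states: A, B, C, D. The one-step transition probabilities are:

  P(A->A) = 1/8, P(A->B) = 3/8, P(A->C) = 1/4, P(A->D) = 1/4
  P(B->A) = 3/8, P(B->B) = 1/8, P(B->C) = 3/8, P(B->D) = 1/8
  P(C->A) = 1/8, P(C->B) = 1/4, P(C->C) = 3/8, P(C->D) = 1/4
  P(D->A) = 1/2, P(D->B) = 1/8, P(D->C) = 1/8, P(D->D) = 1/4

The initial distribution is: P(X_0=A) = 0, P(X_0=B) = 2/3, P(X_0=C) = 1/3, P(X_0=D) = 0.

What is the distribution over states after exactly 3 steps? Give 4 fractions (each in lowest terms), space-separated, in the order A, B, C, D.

Propagating the distribution step by step (d_{t+1} = d_t * P):
d_0 = (A=0, B=2/3, C=1/3, D=0)
  d_1[A] = 0*1/8 + 2/3*3/8 + 1/3*1/8 + 0*1/2 = 7/24
  d_1[B] = 0*3/8 + 2/3*1/8 + 1/3*1/4 + 0*1/8 = 1/6
  d_1[C] = 0*1/4 + 2/3*3/8 + 1/3*3/8 + 0*1/8 = 3/8
  d_1[D] = 0*1/4 + 2/3*1/8 + 1/3*1/4 + 0*1/4 = 1/6
d_1 = (A=7/24, B=1/6, C=3/8, D=1/6)
  d_2[A] = 7/24*1/8 + 1/6*3/8 + 3/8*1/8 + 1/6*1/2 = 11/48
  d_2[B] = 7/24*3/8 + 1/6*1/8 + 3/8*1/4 + 1/6*1/8 = 47/192
  d_2[C] = 7/24*1/4 + 1/6*3/8 + 3/8*3/8 + 1/6*1/8 = 19/64
  d_2[D] = 7/24*1/4 + 1/6*1/8 + 3/8*1/4 + 1/6*1/4 = 11/48
d_2 = (A=11/48, B=47/192, C=19/64, D=11/48)
  d_3[A] = 11/48*1/8 + 47/192*3/8 + 19/64*1/8 + 11/48*1/2 = 209/768
  d_3[B] = 11/48*3/8 + 47/192*1/8 + 19/64*1/4 + 11/48*1/8 = 337/1536
  d_3[C] = 11/48*1/4 + 47/192*3/8 + 19/64*3/8 + 11/48*1/8 = 37/128
  d_3[D] = 11/48*1/4 + 47/192*1/8 + 19/64*1/4 + 11/48*1/4 = 337/1536
d_3 = (A=209/768, B=337/1536, C=37/128, D=337/1536)

Answer: 209/768 337/1536 37/128 337/1536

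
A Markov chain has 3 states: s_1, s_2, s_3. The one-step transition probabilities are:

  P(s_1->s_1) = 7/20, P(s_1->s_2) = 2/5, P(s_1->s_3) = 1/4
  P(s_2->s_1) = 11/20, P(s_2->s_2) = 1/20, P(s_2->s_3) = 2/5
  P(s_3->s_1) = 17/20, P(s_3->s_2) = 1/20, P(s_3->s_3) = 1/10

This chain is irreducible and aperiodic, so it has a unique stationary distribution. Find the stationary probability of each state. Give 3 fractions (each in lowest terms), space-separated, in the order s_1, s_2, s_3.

The stationary distribution satisfies pi = pi * P, i.e.:
  pi_s_1 = 7/20*pi_s_1 + 11/20*pi_s_2 + 17/20*pi_s_3
  pi_s_2 = 2/5*pi_s_1 + 1/20*pi_s_2 + 1/20*pi_s_3
  pi_s_3 = 1/4*pi_s_1 + 2/5*pi_s_2 + 1/10*pi_s_3
with normalization: pi_s_1 + pi_s_2 + pi_s_3 = 1.

Using the first 2 balance equations plus normalization, the linear system A*pi = b is:
  [-13/20, 11/20, 17/20] . pi = 0
  [2/5, -19/20, 1/20] . pi = 0
  [1, 1, 1] . pi = 1

Solving yields:
  pi_s_1 = 167/321
  pi_s_2 = 149/642
  pi_s_3 = 53/214

Verification (pi * P):
  167/321*7/20 + 149/642*11/20 + 53/214*17/20 = 167/321 = pi_s_1  (ok)
  167/321*2/5 + 149/642*1/20 + 53/214*1/20 = 149/642 = pi_s_2  (ok)
  167/321*1/4 + 149/642*2/5 + 53/214*1/10 = 53/214 = pi_s_3  (ok)

Answer: 167/321 149/642 53/214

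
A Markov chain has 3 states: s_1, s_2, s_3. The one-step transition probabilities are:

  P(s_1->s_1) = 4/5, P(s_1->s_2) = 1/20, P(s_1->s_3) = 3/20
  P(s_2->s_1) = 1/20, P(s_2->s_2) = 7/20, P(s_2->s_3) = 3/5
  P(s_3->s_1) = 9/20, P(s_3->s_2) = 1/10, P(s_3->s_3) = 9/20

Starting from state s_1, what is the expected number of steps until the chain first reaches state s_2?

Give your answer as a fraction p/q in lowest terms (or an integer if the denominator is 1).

Answer: 280/17

Derivation:
Let h_i = expected steps to first reach s_2 from state i.
Boundary: h_s_2 = 0.
First-step equations for the other states:
  h_s_1 = 1 + 4/5*h_s_1 + 1/20*h_s_2 + 3/20*h_s_3
  h_s_3 = 1 + 9/20*h_s_1 + 1/10*h_s_2 + 9/20*h_s_3

Substituting h_s_2 = 0 and rearranging gives the linear system (I - Q) h = 1:
  [1/5, -3/20] . (h_s_1, h_s_3) = 1
  [-9/20, 11/20] . (h_s_1, h_s_3) = 1

Solving yields:
  h_s_1 = 280/17
  h_s_3 = 260/17

Starting state is s_1, so the expected hitting time is h_s_1 = 280/17.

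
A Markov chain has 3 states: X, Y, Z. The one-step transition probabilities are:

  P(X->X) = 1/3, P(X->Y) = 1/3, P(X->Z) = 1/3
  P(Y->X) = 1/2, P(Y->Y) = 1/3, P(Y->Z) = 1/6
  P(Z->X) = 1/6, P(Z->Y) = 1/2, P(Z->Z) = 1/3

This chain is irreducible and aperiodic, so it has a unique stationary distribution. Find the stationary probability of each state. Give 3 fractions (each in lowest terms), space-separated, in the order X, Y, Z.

The stationary distribution satisfies pi = pi * P, i.e.:
  pi_X = 1/3*pi_X + 1/2*pi_Y + 1/6*pi_Z
  pi_Y = 1/3*pi_X + 1/3*pi_Y + 1/2*pi_Z
  pi_Z = 1/3*pi_X + 1/6*pi_Y + 1/3*pi_Z
with normalization: pi_X + pi_Y + pi_Z = 1.

Using the first 2 balance equations plus normalization, the linear system A*pi = b is:
  [-2/3, 1/2, 1/6] . pi = 0
  [1/3, -2/3, 1/2] . pi = 0
  [1, 1, 1] . pi = 1

Solving yields:
  pi_X = 13/37
  pi_Y = 14/37
  pi_Z = 10/37

Verification (pi * P):
  13/37*1/3 + 14/37*1/2 + 10/37*1/6 = 13/37 = pi_X  (ok)
  13/37*1/3 + 14/37*1/3 + 10/37*1/2 = 14/37 = pi_Y  (ok)
  13/37*1/3 + 14/37*1/6 + 10/37*1/3 = 10/37 = pi_Z  (ok)

Answer: 13/37 14/37 10/37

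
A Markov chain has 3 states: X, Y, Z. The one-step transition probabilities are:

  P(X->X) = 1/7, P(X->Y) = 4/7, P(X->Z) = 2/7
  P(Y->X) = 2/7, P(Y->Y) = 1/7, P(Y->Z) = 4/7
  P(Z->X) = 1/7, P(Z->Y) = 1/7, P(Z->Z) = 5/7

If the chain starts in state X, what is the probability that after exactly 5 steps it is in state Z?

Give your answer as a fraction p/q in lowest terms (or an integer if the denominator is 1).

Computing P^5 by repeated multiplication:
P^1 =
  X: [1/7, 4/7, 2/7]
  Y: [2/7, 1/7, 4/7]
  Z: [1/7, 1/7, 5/7]
P^2 =
  X: [11/49, 10/49, 4/7]
  Y: [8/49, 13/49, 4/7]
  Z: [8/49, 10/49, 31/49]
P^3 =
  X: [59/343, 82/343, 202/343]
  Y: [62/343, 73/343, 208/343]
  Z: [59/343, 73/343, 211/343]
P^4 =
  X: [425/2401, 520/2401, 208/343]
  Y: [416/2401, 529/2401, 208/343]
  Z: [416/2401, 520/2401, 1465/2401]
P^5 =
  X: [2921/16807, 3676/16807, 10210/16807]
  Y: [2930/16807, 3649/16807, 10228/16807]
  Z: [2921/16807, 3649/16807, 10237/16807]

(P^5)[X -> Z] = 10210/16807

Answer: 10210/16807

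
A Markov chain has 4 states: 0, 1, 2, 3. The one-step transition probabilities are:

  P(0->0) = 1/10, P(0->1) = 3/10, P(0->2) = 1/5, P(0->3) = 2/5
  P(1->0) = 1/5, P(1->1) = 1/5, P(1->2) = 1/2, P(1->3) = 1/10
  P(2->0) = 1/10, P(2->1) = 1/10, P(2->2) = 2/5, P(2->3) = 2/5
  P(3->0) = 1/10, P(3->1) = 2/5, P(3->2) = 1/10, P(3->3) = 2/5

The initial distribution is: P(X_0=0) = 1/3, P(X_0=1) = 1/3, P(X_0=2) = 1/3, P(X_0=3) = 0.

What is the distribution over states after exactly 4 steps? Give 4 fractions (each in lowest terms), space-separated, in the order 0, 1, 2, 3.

Propagating the distribution step by step (d_{t+1} = d_t * P):
d_0 = (0=1/3, 1=1/3, 2=1/3, 3=0)
  d_1[0] = 1/3*1/10 + 1/3*1/5 + 1/3*1/10 + 0*1/10 = 2/15
  d_1[1] = 1/3*3/10 + 1/3*1/5 + 1/3*1/10 + 0*2/5 = 1/5
  d_1[2] = 1/3*1/5 + 1/3*1/2 + 1/3*2/5 + 0*1/10 = 11/30
  d_1[3] = 1/3*2/5 + 1/3*1/10 + 1/3*2/5 + 0*2/5 = 3/10
d_1 = (0=2/15, 1=1/5, 2=11/30, 3=3/10)
  d_2[0] = 2/15*1/10 + 1/5*1/5 + 11/30*1/10 + 3/10*1/10 = 3/25
  d_2[1] = 2/15*3/10 + 1/5*1/5 + 11/30*1/10 + 3/10*2/5 = 71/300
  d_2[2] = 2/15*1/5 + 1/5*1/2 + 11/30*2/5 + 3/10*1/10 = 91/300
  d_2[3] = 2/15*2/5 + 1/5*1/10 + 11/30*2/5 + 3/10*2/5 = 17/50
d_2 = (0=3/25, 1=71/300, 2=91/300, 3=17/50)
  d_3[0] = 3/25*1/10 + 71/300*1/5 + 91/300*1/10 + 17/50*1/10 = 371/3000
  d_3[1] = 3/25*3/10 + 71/300*1/5 + 91/300*1/10 + 17/50*2/5 = 749/3000
  d_3[2] = 3/25*1/5 + 71/300*1/2 + 91/300*2/5 + 17/50*1/10 = 893/3000
  d_3[3] = 3/25*2/5 + 71/300*1/10 + 91/300*2/5 + 17/50*2/5 = 329/1000
d_3 = (0=371/3000, 1=749/3000, 2=893/3000, 3=329/1000)
  d_4[0] = 371/3000*1/10 + 749/3000*1/5 + 893/3000*1/10 + 329/1000*1/10 = 3749/30000
  d_4[1] = 371/3000*3/10 + 749/3000*1/5 + 893/3000*1/10 + 329/1000*2/5 = 621/2500
  d_4[2] = 371/3000*1/5 + 749/3000*1/2 + 893/3000*2/5 + 329/1000*1/10 = 4523/15000
  d_4[3] = 371/3000*2/5 + 749/3000*1/10 + 893/3000*2/5 + 329/1000*2/5 = 3251/10000
d_4 = (0=3749/30000, 1=621/2500, 2=4523/15000, 3=3251/10000)

Answer: 3749/30000 621/2500 4523/15000 3251/10000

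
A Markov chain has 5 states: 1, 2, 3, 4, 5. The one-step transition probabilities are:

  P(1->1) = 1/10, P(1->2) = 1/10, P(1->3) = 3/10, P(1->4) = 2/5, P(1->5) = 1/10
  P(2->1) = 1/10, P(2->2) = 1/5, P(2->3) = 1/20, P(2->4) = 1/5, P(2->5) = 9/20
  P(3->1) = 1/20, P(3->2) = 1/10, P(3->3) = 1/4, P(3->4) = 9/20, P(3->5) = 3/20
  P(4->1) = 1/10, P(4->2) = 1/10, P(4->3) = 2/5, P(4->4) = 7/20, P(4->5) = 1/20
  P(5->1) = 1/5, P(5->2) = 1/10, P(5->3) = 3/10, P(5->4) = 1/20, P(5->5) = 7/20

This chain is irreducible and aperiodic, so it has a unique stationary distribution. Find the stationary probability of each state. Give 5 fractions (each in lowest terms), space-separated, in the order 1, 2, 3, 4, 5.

Answer: 3017/29034 1/9 2797/9678 18137/58068 10663/58068

Derivation:
The stationary distribution satisfies pi = pi * P, i.e.:
  pi_1 = 1/10*pi_1 + 1/10*pi_2 + 1/20*pi_3 + 1/10*pi_4 + 1/5*pi_5
  pi_2 = 1/10*pi_1 + 1/5*pi_2 + 1/10*pi_3 + 1/10*pi_4 + 1/10*pi_5
  pi_3 = 3/10*pi_1 + 1/20*pi_2 + 1/4*pi_3 + 2/5*pi_4 + 3/10*pi_5
  pi_4 = 2/5*pi_1 + 1/5*pi_2 + 9/20*pi_3 + 7/20*pi_4 + 1/20*pi_5
  pi_5 = 1/10*pi_1 + 9/20*pi_2 + 3/20*pi_3 + 1/20*pi_4 + 7/20*pi_5
with normalization: pi_1 + pi_2 + pi_3 + pi_4 + pi_5 = 1.

Using the first 4 balance equations plus normalization, the linear system A*pi = b is:
  [-9/10, 1/10, 1/20, 1/10, 1/5] . pi = 0
  [1/10, -4/5, 1/10, 1/10, 1/10] . pi = 0
  [3/10, 1/20, -3/4, 2/5, 3/10] . pi = 0
  [2/5, 1/5, 9/20, -13/20, 1/20] . pi = 0
  [1, 1, 1, 1, 1] . pi = 1

Solving yields:
  pi_1 = 3017/29034
  pi_2 = 1/9
  pi_3 = 2797/9678
  pi_4 = 18137/58068
  pi_5 = 10663/58068

Verification (pi * P):
  3017/29034*1/10 + 1/9*1/10 + 2797/9678*1/20 + 18137/58068*1/10 + 10663/58068*1/5 = 3017/29034 = pi_1  (ok)
  3017/29034*1/10 + 1/9*1/5 + 2797/9678*1/10 + 18137/58068*1/10 + 10663/58068*1/10 = 1/9 = pi_2  (ok)
  3017/29034*3/10 + 1/9*1/20 + 2797/9678*1/4 + 18137/58068*2/5 + 10663/58068*3/10 = 2797/9678 = pi_3  (ok)
  3017/29034*2/5 + 1/9*1/5 + 2797/9678*9/20 + 18137/58068*7/20 + 10663/58068*1/20 = 18137/58068 = pi_4  (ok)
  3017/29034*1/10 + 1/9*9/20 + 2797/9678*3/20 + 18137/58068*1/20 + 10663/58068*7/20 = 10663/58068 = pi_5  (ok)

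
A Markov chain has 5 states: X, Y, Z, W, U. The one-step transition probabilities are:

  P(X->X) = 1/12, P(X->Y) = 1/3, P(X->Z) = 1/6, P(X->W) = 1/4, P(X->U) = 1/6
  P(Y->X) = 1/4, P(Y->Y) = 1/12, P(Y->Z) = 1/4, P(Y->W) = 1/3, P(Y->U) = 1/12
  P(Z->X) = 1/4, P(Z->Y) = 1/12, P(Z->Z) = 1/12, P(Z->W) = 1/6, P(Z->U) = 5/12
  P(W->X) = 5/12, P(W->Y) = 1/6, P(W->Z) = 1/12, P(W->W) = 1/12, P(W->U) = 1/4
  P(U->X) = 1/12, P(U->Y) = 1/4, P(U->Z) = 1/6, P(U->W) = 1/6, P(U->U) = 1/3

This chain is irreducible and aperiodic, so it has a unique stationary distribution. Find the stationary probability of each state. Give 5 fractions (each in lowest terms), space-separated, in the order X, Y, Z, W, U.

Answer: 2887/13910 1342/6955 2133/13910 555/2782 3431/13910

Derivation:
The stationary distribution satisfies pi = pi * P, i.e.:
  pi_X = 1/12*pi_X + 1/4*pi_Y + 1/4*pi_Z + 5/12*pi_W + 1/12*pi_U
  pi_Y = 1/3*pi_X + 1/12*pi_Y + 1/12*pi_Z + 1/6*pi_W + 1/4*pi_U
  pi_Z = 1/6*pi_X + 1/4*pi_Y + 1/12*pi_Z + 1/12*pi_W + 1/6*pi_U
  pi_W = 1/4*pi_X + 1/3*pi_Y + 1/6*pi_Z + 1/12*pi_W + 1/6*pi_U
  pi_U = 1/6*pi_X + 1/12*pi_Y + 5/12*pi_Z + 1/4*pi_W + 1/3*pi_U
with normalization: pi_X + pi_Y + pi_Z + pi_W + pi_U = 1.

Using the first 4 balance equations plus normalization, the linear system A*pi = b is:
  [-11/12, 1/4, 1/4, 5/12, 1/12] . pi = 0
  [1/3, -11/12, 1/12, 1/6, 1/4] . pi = 0
  [1/6, 1/4, -11/12, 1/12, 1/6] . pi = 0
  [1/4, 1/3, 1/6, -11/12, 1/6] . pi = 0
  [1, 1, 1, 1, 1] . pi = 1

Solving yields:
  pi_X = 2887/13910
  pi_Y = 1342/6955
  pi_Z = 2133/13910
  pi_W = 555/2782
  pi_U = 3431/13910

Verification (pi * P):
  2887/13910*1/12 + 1342/6955*1/4 + 2133/13910*1/4 + 555/2782*5/12 + 3431/13910*1/12 = 2887/13910 = pi_X  (ok)
  2887/13910*1/3 + 1342/6955*1/12 + 2133/13910*1/12 + 555/2782*1/6 + 3431/13910*1/4 = 1342/6955 = pi_Y  (ok)
  2887/13910*1/6 + 1342/6955*1/4 + 2133/13910*1/12 + 555/2782*1/12 + 3431/13910*1/6 = 2133/13910 = pi_Z  (ok)
  2887/13910*1/4 + 1342/6955*1/3 + 2133/13910*1/6 + 555/2782*1/12 + 3431/13910*1/6 = 555/2782 = pi_W  (ok)
  2887/13910*1/6 + 1342/6955*1/12 + 2133/13910*5/12 + 555/2782*1/4 + 3431/13910*1/3 = 3431/13910 = pi_U  (ok)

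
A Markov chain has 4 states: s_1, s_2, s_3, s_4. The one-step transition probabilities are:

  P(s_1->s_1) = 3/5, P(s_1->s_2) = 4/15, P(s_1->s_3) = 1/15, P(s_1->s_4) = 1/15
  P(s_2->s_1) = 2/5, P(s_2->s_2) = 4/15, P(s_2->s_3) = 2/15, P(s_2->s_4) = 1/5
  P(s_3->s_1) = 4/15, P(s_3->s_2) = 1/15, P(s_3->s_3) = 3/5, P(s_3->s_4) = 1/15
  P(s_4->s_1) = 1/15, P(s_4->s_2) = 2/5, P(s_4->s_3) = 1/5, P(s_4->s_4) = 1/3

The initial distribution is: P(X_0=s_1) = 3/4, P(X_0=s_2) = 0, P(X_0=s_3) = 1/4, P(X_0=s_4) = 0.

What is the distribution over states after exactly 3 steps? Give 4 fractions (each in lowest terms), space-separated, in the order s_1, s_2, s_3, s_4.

Answer: 1921/4500 1091/4500 683/3375 433/3375

Derivation:
Propagating the distribution step by step (d_{t+1} = d_t * P):
d_0 = (s_1=3/4, s_2=0, s_3=1/4, s_4=0)
  d_1[s_1] = 3/4*3/5 + 0*2/5 + 1/4*4/15 + 0*1/15 = 31/60
  d_1[s_2] = 3/4*4/15 + 0*4/15 + 1/4*1/15 + 0*2/5 = 13/60
  d_1[s_3] = 3/4*1/15 + 0*2/15 + 1/4*3/5 + 0*1/5 = 1/5
  d_1[s_4] = 3/4*1/15 + 0*1/5 + 1/4*1/15 + 0*1/3 = 1/15
d_1 = (s_1=31/60, s_2=13/60, s_3=1/5, s_4=1/15)
  d_2[s_1] = 31/60*3/5 + 13/60*2/5 + 1/5*4/15 + 1/15*1/15 = 409/900
  d_2[s_2] = 31/60*4/15 + 13/60*4/15 + 1/5*1/15 + 1/15*2/5 = 53/225
  d_2[s_3] = 31/60*1/15 + 13/60*2/15 + 1/5*3/5 + 1/15*1/5 = 59/300
  d_2[s_4] = 31/60*1/15 + 13/60*1/5 + 1/5*1/15 + 1/15*1/3 = 17/150
d_2 = (s_1=409/900, s_2=53/225, s_3=59/300, s_4=17/150)
  d_3[s_1] = 409/900*3/5 + 53/225*2/5 + 59/300*4/15 + 17/150*1/15 = 1921/4500
  d_3[s_2] = 409/900*4/15 + 53/225*4/15 + 59/300*1/15 + 17/150*2/5 = 1091/4500
  d_3[s_3] = 409/900*1/15 + 53/225*2/15 + 59/300*3/5 + 17/150*1/5 = 683/3375
  d_3[s_4] = 409/900*1/15 + 53/225*1/5 + 59/300*1/15 + 17/150*1/3 = 433/3375
d_3 = (s_1=1921/4500, s_2=1091/4500, s_3=683/3375, s_4=433/3375)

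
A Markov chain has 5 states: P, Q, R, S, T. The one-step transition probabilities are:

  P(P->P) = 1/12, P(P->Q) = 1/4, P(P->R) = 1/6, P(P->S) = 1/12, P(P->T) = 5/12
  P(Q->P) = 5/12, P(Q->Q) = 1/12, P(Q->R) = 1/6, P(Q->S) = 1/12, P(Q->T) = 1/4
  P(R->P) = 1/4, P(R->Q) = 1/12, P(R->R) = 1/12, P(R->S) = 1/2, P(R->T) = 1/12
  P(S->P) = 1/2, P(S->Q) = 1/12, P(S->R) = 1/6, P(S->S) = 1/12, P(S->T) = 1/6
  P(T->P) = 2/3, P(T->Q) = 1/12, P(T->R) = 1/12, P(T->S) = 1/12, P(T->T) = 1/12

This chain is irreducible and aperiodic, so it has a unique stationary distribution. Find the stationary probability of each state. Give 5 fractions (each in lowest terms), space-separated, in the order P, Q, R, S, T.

Answer: 11669/33506 4737/33506 2275/16753 2344/16753 3931/16753

Derivation:
The stationary distribution satisfies pi = pi * P, i.e.:
  pi_P = 1/12*pi_P + 5/12*pi_Q + 1/4*pi_R + 1/2*pi_S + 2/3*pi_T
  pi_Q = 1/4*pi_P + 1/12*pi_Q + 1/12*pi_R + 1/12*pi_S + 1/12*pi_T
  pi_R = 1/6*pi_P + 1/6*pi_Q + 1/12*pi_R + 1/6*pi_S + 1/12*pi_T
  pi_S = 1/12*pi_P + 1/12*pi_Q + 1/2*pi_R + 1/12*pi_S + 1/12*pi_T
  pi_T = 5/12*pi_P + 1/4*pi_Q + 1/12*pi_R + 1/6*pi_S + 1/12*pi_T
with normalization: pi_P + pi_Q + pi_R + pi_S + pi_T = 1.

Using the first 4 balance equations plus normalization, the linear system A*pi = b is:
  [-11/12, 5/12, 1/4, 1/2, 2/3] . pi = 0
  [1/4, -11/12, 1/12, 1/12, 1/12] . pi = 0
  [1/6, 1/6, -11/12, 1/6, 1/12] . pi = 0
  [1/12, 1/12, 1/2, -11/12, 1/12] . pi = 0
  [1, 1, 1, 1, 1] . pi = 1

Solving yields:
  pi_P = 11669/33506
  pi_Q = 4737/33506
  pi_R = 2275/16753
  pi_S = 2344/16753
  pi_T = 3931/16753

Verification (pi * P):
  11669/33506*1/12 + 4737/33506*5/12 + 2275/16753*1/4 + 2344/16753*1/2 + 3931/16753*2/3 = 11669/33506 = pi_P  (ok)
  11669/33506*1/4 + 4737/33506*1/12 + 2275/16753*1/12 + 2344/16753*1/12 + 3931/16753*1/12 = 4737/33506 = pi_Q  (ok)
  11669/33506*1/6 + 4737/33506*1/6 + 2275/16753*1/12 + 2344/16753*1/6 + 3931/16753*1/12 = 2275/16753 = pi_R  (ok)
  11669/33506*1/12 + 4737/33506*1/12 + 2275/16753*1/2 + 2344/16753*1/12 + 3931/16753*1/12 = 2344/16753 = pi_S  (ok)
  11669/33506*5/12 + 4737/33506*1/4 + 2275/16753*1/12 + 2344/16753*1/6 + 3931/16753*1/12 = 3931/16753 = pi_T  (ok)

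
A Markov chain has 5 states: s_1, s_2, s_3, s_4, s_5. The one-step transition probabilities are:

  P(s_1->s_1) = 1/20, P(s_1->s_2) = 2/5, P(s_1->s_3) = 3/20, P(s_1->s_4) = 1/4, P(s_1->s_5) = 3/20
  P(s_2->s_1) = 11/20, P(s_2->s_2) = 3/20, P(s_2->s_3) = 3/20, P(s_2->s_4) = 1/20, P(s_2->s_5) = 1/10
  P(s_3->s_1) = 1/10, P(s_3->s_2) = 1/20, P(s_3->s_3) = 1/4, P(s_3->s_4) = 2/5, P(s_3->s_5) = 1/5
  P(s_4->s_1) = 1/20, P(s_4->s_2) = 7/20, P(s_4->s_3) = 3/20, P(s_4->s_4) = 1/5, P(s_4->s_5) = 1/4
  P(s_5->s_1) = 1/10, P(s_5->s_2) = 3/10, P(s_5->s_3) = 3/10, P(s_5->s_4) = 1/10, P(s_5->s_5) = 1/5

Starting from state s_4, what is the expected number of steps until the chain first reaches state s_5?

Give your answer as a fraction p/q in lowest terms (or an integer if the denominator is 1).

Let h_i = expected steps to first reach s_5 from state i.
Boundary: h_s_5 = 0.
First-step equations for the other states:
  h_s_1 = 1 + 1/20*h_s_1 + 2/5*h_s_2 + 3/20*h_s_3 + 1/4*h_s_4 + 3/20*h_s_5
  h_s_2 = 1 + 11/20*h_s_1 + 3/20*h_s_2 + 3/20*h_s_3 + 1/20*h_s_4 + 1/10*h_s_5
  h_s_3 = 1 + 1/10*h_s_1 + 1/20*h_s_2 + 1/4*h_s_3 + 2/5*h_s_4 + 1/5*h_s_5
  h_s_4 = 1 + 1/20*h_s_1 + 7/20*h_s_2 + 3/20*h_s_3 + 1/5*h_s_4 + 1/4*h_s_5

Substituting h_s_5 = 0 and rearranging gives the linear system (I - Q) h = 1:
  [19/20, -2/5, -3/20, -1/4] . (h_s_1, h_s_2, h_s_3, h_s_4) = 1
  [-11/20, 17/20, -3/20, -1/20] . (h_s_1, h_s_2, h_s_3, h_s_4) = 1
  [-1/10, -1/20, 3/4, -2/5] . (h_s_1, h_s_2, h_s_3, h_s_4) = 1
  [-1/20, -7/20, -3/20, 4/5] . (h_s_1, h_s_2, h_s_3, h_s_4) = 1

Solving yields:
  h_s_1 = 62520/10393
  h_s_2 = 66000/10393
  h_s_3 = 170020/31179
  h_s_4 = 56400/10393

Starting state is s_4, so the expected hitting time is h_s_4 = 56400/10393.

Answer: 56400/10393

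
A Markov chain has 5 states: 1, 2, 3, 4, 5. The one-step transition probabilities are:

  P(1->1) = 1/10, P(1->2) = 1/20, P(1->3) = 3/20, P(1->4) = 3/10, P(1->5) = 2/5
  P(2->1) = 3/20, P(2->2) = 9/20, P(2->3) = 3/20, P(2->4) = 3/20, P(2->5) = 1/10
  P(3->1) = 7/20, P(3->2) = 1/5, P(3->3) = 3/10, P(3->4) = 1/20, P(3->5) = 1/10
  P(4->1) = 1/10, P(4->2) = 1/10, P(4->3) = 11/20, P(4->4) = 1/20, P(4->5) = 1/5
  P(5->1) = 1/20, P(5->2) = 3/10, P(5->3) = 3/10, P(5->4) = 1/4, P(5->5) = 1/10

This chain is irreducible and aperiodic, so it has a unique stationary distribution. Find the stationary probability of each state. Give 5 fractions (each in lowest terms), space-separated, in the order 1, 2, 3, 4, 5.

Answer: 74/429 1609/6864 115/416 343/2288 763/4576

Derivation:
The stationary distribution satisfies pi = pi * P, i.e.:
  pi_1 = 1/10*pi_1 + 3/20*pi_2 + 7/20*pi_3 + 1/10*pi_4 + 1/20*pi_5
  pi_2 = 1/20*pi_1 + 9/20*pi_2 + 1/5*pi_3 + 1/10*pi_4 + 3/10*pi_5
  pi_3 = 3/20*pi_1 + 3/20*pi_2 + 3/10*pi_3 + 11/20*pi_4 + 3/10*pi_5
  pi_4 = 3/10*pi_1 + 3/20*pi_2 + 1/20*pi_3 + 1/20*pi_4 + 1/4*pi_5
  pi_5 = 2/5*pi_1 + 1/10*pi_2 + 1/10*pi_3 + 1/5*pi_4 + 1/10*pi_5
with normalization: pi_1 + pi_2 + pi_3 + pi_4 + pi_5 = 1.

Using the first 4 balance equations plus normalization, the linear system A*pi = b is:
  [-9/10, 3/20, 7/20, 1/10, 1/20] . pi = 0
  [1/20, -11/20, 1/5, 1/10, 3/10] . pi = 0
  [3/20, 3/20, -7/10, 11/20, 3/10] . pi = 0
  [3/10, 3/20, 1/20, -19/20, 1/4] . pi = 0
  [1, 1, 1, 1, 1] . pi = 1

Solving yields:
  pi_1 = 74/429
  pi_2 = 1609/6864
  pi_3 = 115/416
  pi_4 = 343/2288
  pi_5 = 763/4576

Verification (pi * P):
  74/429*1/10 + 1609/6864*3/20 + 115/416*7/20 + 343/2288*1/10 + 763/4576*1/20 = 74/429 = pi_1  (ok)
  74/429*1/20 + 1609/6864*9/20 + 115/416*1/5 + 343/2288*1/10 + 763/4576*3/10 = 1609/6864 = pi_2  (ok)
  74/429*3/20 + 1609/6864*3/20 + 115/416*3/10 + 343/2288*11/20 + 763/4576*3/10 = 115/416 = pi_3  (ok)
  74/429*3/10 + 1609/6864*3/20 + 115/416*1/20 + 343/2288*1/20 + 763/4576*1/4 = 343/2288 = pi_4  (ok)
  74/429*2/5 + 1609/6864*1/10 + 115/416*1/10 + 343/2288*1/5 + 763/4576*1/10 = 763/4576 = pi_5  (ok)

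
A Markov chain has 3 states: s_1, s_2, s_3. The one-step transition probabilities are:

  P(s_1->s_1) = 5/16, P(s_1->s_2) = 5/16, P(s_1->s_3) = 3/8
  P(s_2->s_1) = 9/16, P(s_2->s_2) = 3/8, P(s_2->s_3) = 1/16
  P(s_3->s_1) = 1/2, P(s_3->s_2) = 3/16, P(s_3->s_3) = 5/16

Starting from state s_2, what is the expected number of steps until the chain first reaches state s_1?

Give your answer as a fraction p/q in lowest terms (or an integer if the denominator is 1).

Answer: 192/107

Derivation:
Let h_i = expected steps to first reach s_1 from state i.
Boundary: h_s_1 = 0.
First-step equations for the other states:
  h_s_2 = 1 + 9/16*h_s_1 + 3/8*h_s_2 + 1/16*h_s_3
  h_s_3 = 1 + 1/2*h_s_1 + 3/16*h_s_2 + 5/16*h_s_3

Substituting h_s_1 = 0 and rearranging gives the linear system (I - Q) h = 1:
  [5/8, -1/16] . (h_s_2, h_s_3) = 1
  [-3/16, 11/16] . (h_s_2, h_s_3) = 1

Solving yields:
  h_s_2 = 192/107
  h_s_3 = 208/107

Starting state is s_2, so the expected hitting time is h_s_2 = 192/107.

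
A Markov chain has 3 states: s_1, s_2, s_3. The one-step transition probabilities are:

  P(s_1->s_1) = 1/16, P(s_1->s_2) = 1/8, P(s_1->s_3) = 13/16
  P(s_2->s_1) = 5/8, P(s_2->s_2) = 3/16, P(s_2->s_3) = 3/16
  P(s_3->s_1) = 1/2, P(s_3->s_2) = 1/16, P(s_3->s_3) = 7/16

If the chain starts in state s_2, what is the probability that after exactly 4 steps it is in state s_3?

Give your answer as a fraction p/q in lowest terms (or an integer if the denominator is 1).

Answer: 145/256

Derivation:
Computing P^4 by repeated multiplication:
P^1 =
  s_1: [1/16, 1/8, 13/16]
  s_2: [5/8, 3/16, 3/16]
  s_3: [1/2, 1/16, 7/16]
P^2 =
  s_1: [125/256, 21/256, 55/128]
  s_2: [1/4, 1/8, 5/8]
  s_3: [37/128, 13/128, 39/64]
P^3 =
  s_1: [1215/4096, 423/4096, 1229/2048]
  s_2: [13/32, 3/32, 1/2]
  s_3: [791/2048, 191/2048, 533/1024]
P^4 =
  s_1: [25109/65536, 6157/65536, 17135/32768]
  s_2: [171/512, 51/512, 145/256]
  s_3: [11229/32768, 3221/32768, 9159/16384]

(P^4)[s_2 -> s_3] = 145/256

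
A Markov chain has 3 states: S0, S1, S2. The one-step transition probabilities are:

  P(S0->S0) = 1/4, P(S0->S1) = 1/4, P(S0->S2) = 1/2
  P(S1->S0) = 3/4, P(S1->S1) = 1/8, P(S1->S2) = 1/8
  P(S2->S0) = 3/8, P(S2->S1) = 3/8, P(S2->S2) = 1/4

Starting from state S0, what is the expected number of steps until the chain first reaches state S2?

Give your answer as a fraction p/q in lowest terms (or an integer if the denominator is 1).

Answer: 12/5

Derivation:
Let h_i = expected steps to first reach S2 from state i.
Boundary: h_S2 = 0.
First-step equations for the other states:
  h_S0 = 1 + 1/4*h_S0 + 1/4*h_S1 + 1/2*h_S2
  h_S1 = 1 + 3/4*h_S0 + 1/8*h_S1 + 1/8*h_S2

Substituting h_S2 = 0 and rearranging gives the linear system (I - Q) h = 1:
  [3/4, -1/4] . (h_S0, h_S1) = 1
  [-3/4, 7/8] . (h_S0, h_S1) = 1

Solving yields:
  h_S0 = 12/5
  h_S1 = 16/5

Starting state is S0, so the expected hitting time is h_S0 = 12/5.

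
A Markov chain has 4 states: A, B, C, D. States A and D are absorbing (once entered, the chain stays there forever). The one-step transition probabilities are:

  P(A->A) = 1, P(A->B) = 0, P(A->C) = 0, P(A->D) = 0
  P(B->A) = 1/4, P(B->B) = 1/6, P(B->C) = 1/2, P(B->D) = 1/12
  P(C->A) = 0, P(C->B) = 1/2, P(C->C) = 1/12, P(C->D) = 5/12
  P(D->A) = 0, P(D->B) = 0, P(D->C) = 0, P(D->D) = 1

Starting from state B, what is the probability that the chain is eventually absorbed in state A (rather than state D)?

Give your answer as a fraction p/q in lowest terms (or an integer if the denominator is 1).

Answer: 33/74

Derivation:
Let a_i = P(absorbed in A | start in state i).
Boundary conditions: a_A = 1, a_D = 0.
For each transient state i, a_i = sum_j P(i->j) * a_j:
  a_B = 1/4*a_A + 1/6*a_B + 1/2*a_C + 1/12*a_D
  a_C = 0*a_A + 1/2*a_B + 1/12*a_C + 5/12*a_D

Substituting a_A = 1 and a_D = 0, rearrange to (I - Q) a = r where r[i] = P(i -> A):
  [5/6, -1/2] . (a_B, a_C) = 1/4
  [-1/2, 11/12] . (a_B, a_C) = 0

Solving yields:
  a_B = 33/74
  a_C = 9/37

Starting state is B, so the absorption probability is a_B = 33/74.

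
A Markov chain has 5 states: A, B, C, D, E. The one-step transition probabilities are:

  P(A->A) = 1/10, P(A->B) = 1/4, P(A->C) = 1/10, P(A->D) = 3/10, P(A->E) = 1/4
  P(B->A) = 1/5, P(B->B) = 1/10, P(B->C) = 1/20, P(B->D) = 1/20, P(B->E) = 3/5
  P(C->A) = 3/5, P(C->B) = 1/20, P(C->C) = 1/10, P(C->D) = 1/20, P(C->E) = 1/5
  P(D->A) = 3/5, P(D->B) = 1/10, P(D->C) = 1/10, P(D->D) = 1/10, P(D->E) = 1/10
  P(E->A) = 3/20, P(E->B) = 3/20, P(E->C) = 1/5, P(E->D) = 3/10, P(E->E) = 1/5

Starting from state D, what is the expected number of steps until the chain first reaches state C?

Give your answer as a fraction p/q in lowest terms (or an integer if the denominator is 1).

Answer: 19610/2289

Derivation:
Let h_i = expected steps to first reach C from state i.
Boundary: h_C = 0.
First-step equations for the other states:
  h_A = 1 + 1/10*h_A + 1/4*h_B + 1/10*h_C + 3/10*h_D + 1/4*h_E
  h_B = 1 + 1/5*h_A + 1/10*h_B + 1/20*h_C + 1/20*h_D + 3/5*h_E
  h_D = 1 + 3/5*h_A + 1/10*h_B + 1/10*h_C + 1/10*h_D + 1/10*h_E
  h_E = 1 + 3/20*h_A + 3/20*h_B + 1/5*h_C + 3/10*h_D + 1/5*h_E

Substituting h_C = 0 and rearranging gives the linear system (I - Q) h = 1:
  [9/10, -1/4, -3/10, -1/4] . (h_A, h_B, h_D, h_E) = 1
  [-1/5, 9/10, -1/20, -3/5] . (h_A, h_B, h_D, h_E) = 1
  [-3/5, -1/10, 9/10, -1/10] . (h_A, h_B, h_D, h_E) = 1
  [-3/20, -3/20, -3/10, 4/5] . (h_A, h_B, h_D, h_E) = 1

Solving yields:
  h_A = 19405/2289
  h_B = 935/109
  h_D = 19610/2289
  h_E = 835/109

Starting state is D, so the expected hitting time is h_D = 19610/2289.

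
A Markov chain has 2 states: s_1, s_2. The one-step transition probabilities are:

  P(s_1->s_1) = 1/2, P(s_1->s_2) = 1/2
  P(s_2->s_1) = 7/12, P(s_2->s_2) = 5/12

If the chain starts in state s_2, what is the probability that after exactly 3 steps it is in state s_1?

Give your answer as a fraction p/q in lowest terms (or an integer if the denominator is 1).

Answer: 931/1728

Derivation:
Computing P^3 by repeated multiplication:
P^1 =
  s_1: [1/2, 1/2]
  s_2: [7/12, 5/12]
P^2 =
  s_1: [13/24, 11/24]
  s_2: [77/144, 67/144]
P^3 =
  s_1: [155/288, 133/288]
  s_2: [931/1728, 797/1728]

(P^3)[s_2 -> s_1] = 931/1728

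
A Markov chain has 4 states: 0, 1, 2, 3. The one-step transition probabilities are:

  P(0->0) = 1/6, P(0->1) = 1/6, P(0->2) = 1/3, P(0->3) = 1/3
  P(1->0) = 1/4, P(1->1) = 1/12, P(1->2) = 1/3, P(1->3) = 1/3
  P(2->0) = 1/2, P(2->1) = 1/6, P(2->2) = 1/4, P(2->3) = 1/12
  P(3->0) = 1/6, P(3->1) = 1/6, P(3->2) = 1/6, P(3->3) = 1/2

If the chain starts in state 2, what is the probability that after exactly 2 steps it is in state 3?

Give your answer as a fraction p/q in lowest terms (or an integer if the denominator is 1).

Computing P^2 by repeated multiplication:
P^1 =
  0: [1/6, 1/6, 1/3, 1/3]
  1: [1/4, 1/12, 1/3, 1/3]
  2: [1/2, 1/6, 1/4, 1/12]
  3: [1/6, 1/6, 1/6, 1/2]
P^2 =
  0: [7/24, 11/72, 1/4, 11/36]
  1: [41/144, 23/144, 1/4, 11/36]
  2: [19/72, 11/72, 43/144, 41/144]
  3: [17/72, 11/72, 17/72, 3/8]

(P^2)[2 -> 3] = 41/144

Answer: 41/144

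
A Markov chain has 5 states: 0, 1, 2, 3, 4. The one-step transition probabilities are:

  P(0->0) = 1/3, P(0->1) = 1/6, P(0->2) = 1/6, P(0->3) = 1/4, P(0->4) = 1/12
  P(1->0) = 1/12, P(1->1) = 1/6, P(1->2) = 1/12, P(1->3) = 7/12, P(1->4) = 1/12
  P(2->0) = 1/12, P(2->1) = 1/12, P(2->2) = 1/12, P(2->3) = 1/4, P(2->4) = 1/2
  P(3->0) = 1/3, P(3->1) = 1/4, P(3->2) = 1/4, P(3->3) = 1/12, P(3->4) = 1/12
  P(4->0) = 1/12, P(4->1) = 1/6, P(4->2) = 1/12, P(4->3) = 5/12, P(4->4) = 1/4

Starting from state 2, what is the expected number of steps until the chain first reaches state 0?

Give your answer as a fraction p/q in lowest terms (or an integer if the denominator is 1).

Let h_i = expected steps to first reach 0 from state i.
Boundary: h_0 = 0.
First-step equations for the other states:
  h_1 = 1 + 1/12*h_0 + 1/6*h_1 + 1/12*h_2 + 7/12*h_3 + 1/12*h_4
  h_2 = 1 + 1/12*h_0 + 1/12*h_1 + 1/12*h_2 + 1/4*h_3 + 1/2*h_4
  h_3 = 1 + 1/3*h_0 + 1/4*h_1 + 1/4*h_2 + 1/12*h_3 + 1/12*h_4
  h_4 = 1 + 1/12*h_0 + 1/6*h_1 + 1/12*h_2 + 5/12*h_3 + 1/4*h_4

Substituting h_0 = 0 and rearranging gives the linear system (I - Q) h = 1:
  [5/6, -1/12, -7/12, -1/12] . (h_1, h_2, h_3, h_4) = 1
  [-1/12, 11/12, -1/4, -1/2] . (h_1, h_2, h_3, h_4) = 1
  [-1/4, -1/4, 11/12, -1/12] . (h_1, h_2, h_3, h_4) = 1
  [-1/6, -1/12, -5/12, 3/4] . (h_1, h_2, h_3, h_4) = 1

Solving yields:
  h_1 = 13560/2279
  h_2 = 14460/2279
  h_3 = 11400/2279
  h_4 = 264/43

Starting state is 2, so the expected hitting time is h_2 = 14460/2279.

Answer: 14460/2279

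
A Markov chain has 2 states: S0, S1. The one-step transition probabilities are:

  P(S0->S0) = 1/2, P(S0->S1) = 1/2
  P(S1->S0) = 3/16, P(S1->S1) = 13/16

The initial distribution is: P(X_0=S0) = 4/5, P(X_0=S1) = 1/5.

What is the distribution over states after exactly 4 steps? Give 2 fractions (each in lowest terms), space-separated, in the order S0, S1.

Answer: 18203/65536 47333/65536

Derivation:
Propagating the distribution step by step (d_{t+1} = d_t * P):
d_0 = (S0=4/5, S1=1/5)
  d_1[S0] = 4/5*1/2 + 1/5*3/16 = 7/16
  d_1[S1] = 4/5*1/2 + 1/5*13/16 = 9/16
d_1 = (S0=7/16, S1=9/16)
  d_2[S0] = 7/16*1/2 + 9/16*3/16 = 83/256
  d_2[S1] = 7/16*1/2 + 9/16*13/16 = 173/256
d_2 = (S0=83/256, S1=173/256)
  d_3[S0] = 83/256*1/2 + 173/256*3/16 = 1183/4096
  d_3[S1] = 83/256*1/2 + 173/256*13/16 = 2913/4096
d_3 = (S0=1183/4096, S1=2913/4096)
  d_4[S0] = 1183/4096*1/2 + 2913/4096*3/16 = 18203/65536
  d_4[S1] = 1183/4096*1/2 + 2913/4096*13/16 = 47333/65536
d_4 = (S0=18203/65536, S1=47333/65536)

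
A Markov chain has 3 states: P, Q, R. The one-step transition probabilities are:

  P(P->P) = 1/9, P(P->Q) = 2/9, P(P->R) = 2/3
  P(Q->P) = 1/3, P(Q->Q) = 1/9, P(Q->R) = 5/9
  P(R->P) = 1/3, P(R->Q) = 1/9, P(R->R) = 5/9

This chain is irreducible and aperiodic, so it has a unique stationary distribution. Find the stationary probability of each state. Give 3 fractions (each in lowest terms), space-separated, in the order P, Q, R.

The stationary distribution satisfies pi = pi * P, i.e.:
  pi_P = 1/9*pi_P + 1/3*pi_Q + 1/3*pi_R
  pi_Q = 2/9*pi_P + 1/9*pi_Q + 1/9*pi_R
  pi_R = 2/3*pi_P + 5/9*pi_Q + 5/9*pi_R
with normalization: pi_P + pi_Q + pi_R = 1.

Using the first 2 balance equations plus normalization, the linear system A*pi = b is:
  [-8/9, 1/3, 1/3] . pi = 0
  [2/9, -8/9, 1/9] . pi = 0
  [1, 1, 1] . pi = 1

Solving yields:
  pi_P = 3/11
  pi_Q = 14/99
  pi_R = 58/99

Verification (pi * P):
  3/11*1/9 + 14/99*1/3 + 58/99*1/3 = 3/11 = pi_P  (ok)
  3/11*2/9 + 14/99*1/9 + 58/99*1/9 = 14/99 = pi_Q  (ok)
  3/11*2/3 + 14/99*5/9 + 58/99*5/9 = 58/99 = pi_R  (ok)

Answer: 3/11 14/99 58/99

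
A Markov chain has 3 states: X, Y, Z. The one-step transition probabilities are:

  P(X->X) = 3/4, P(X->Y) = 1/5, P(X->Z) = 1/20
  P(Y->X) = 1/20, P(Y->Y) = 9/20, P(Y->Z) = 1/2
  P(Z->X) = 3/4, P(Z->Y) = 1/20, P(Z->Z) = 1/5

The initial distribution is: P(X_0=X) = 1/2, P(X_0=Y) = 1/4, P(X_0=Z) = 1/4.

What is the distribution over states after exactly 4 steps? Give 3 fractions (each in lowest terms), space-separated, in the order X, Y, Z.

Propagating the distribution step by step (d_{t+1} = d_t * P):
d_0 = (X=1/2, Y=1/4, Z=1/4)
  d_1[X] = 1/2*3/4 + 1/4*1/20 + 1/4*3/4 = 23/40
  d_1[Y] = 1/2*1/5 + 1/4*9/20 + 1/4*1/20 = 9/40
  d_1[Z] = 1/2*1/20 + 1/4*1/2 + 1/4*1/5 = 1/5
d_1 = (X=23/40, Y=9/40, Z=1/5)
  d_2[X] = 23/40*3/4 + 9/40*1/20 + 1/5*3/4 = 237/400
  d_2[Y] = 23/40*1/5 + 9/40*9/20 + 1/5*1/20 = 181/800
  d_2[Z] = 23/40*1/20 + 9/40*1/2 + 1/5*1/5 = 29/160
d_2 = (X=237/400, Y=181/800, Z=29/160)
  d_3[X] = 237/400*3/4 + 181/800*1/20 + 29/160*3/4 = 4733/8000
  d_3[Y] = 237/400*1/5 + 181/800*9/20 + 29/160*1/20 = 367/1600
  d_3[Z] = 237/400*1/20 + 181/800*1/2 + 29/160*1/5 = 179/1000
d_3 = (X=4733/8000, Y=367/1600, Z=179/1000)
  d_4[X] = 4733/8000*3/4 + 367/1600*1/20 + 179/1000*3/4 = 9431/16000
  d_4[Y] = 4733/8000*1/5 + 367/1600*9/20 + 179/1000*1/20 = 36879/160000
  d_4[Z] = 4733/8000*1/20 + 367/1600*1/2 + 179/1000*1/5 = 28811/160000
d_4 = (X=9431/16000, Y=36879/160000, Z=28811/160000)

Answer: 9431/16000 36879/160000 28811/160000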